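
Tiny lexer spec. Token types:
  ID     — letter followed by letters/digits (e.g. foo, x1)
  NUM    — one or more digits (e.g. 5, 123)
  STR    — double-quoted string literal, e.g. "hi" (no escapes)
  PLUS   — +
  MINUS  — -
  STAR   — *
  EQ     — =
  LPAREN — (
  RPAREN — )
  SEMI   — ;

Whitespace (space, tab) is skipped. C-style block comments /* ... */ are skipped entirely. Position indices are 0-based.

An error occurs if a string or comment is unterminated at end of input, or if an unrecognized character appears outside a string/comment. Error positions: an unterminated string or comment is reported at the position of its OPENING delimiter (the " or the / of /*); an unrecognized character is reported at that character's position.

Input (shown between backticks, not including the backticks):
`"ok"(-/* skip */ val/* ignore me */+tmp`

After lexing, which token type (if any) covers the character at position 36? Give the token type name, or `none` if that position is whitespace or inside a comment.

Answer: ID

Derivation:
pos=0: enter STRING mode
pos=0: emit STR "ok" (now at pos=4)
pos=4: emit LPAREN '('
pos=5: emit MINUS '-'
pos=6: enter COMMENT mode (saw '/*')
exit COMMENT mode (now at pos=16)
pos=17: emit ID 'val' (now at pos=20)
pos=20: enter COMMENT mode (saw '/*')
exit COMMENT mode (now at pos=35)
pos=35: emit PLUS '+'
pos=36: emit ID 'tmp' (now at pos=39)
DONE. 6 tokens: [STR, LPAREN, MINUS, ID, PLUS, ID]
Position 36: char is 't' -> ID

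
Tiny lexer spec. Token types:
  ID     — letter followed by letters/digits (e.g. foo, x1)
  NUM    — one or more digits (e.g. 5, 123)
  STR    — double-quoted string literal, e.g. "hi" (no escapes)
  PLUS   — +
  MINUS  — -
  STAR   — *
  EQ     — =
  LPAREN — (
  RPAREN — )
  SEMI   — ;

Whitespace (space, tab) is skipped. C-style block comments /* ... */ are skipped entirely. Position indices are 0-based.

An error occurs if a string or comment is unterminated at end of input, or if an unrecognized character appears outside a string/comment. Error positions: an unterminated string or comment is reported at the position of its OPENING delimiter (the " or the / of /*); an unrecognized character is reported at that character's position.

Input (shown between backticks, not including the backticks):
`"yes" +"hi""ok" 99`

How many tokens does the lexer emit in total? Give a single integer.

Answer: 5

Derivation:
pos=0: enter STRING mode
pos=0: emit STR "yes" (now at pos=5)
pos=6: emit PLUS '+'
pos=7: enter STRING mode
pos=7: emit STR "hi" (now at pos=11)
pos=11: enter STRING mode
pos=11: emit STR "ok" (now at pos=15)
pos=16: emit NUM '99' (now at pos=18)
DONE. 5 tokens: [STR, PLUS, STR, STR, NUM]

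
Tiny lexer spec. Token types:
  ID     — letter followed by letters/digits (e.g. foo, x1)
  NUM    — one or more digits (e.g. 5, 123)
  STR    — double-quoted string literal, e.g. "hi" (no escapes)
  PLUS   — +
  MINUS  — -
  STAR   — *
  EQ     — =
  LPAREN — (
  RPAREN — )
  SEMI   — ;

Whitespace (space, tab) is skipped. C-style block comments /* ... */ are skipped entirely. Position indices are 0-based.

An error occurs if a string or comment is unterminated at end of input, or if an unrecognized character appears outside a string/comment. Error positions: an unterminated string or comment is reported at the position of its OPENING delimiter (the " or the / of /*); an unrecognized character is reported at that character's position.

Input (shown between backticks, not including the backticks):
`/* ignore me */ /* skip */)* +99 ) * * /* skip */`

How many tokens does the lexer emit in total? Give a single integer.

pos=0: enter COMMENT mode (saw '/*')
exit COMMENT mode (now at pos=15)
pos=16: enter COMMENT mode (saw '/*')
exit COMMENT mode (now at pos=26)
pos=26: emit RPAREN ')'
pos=27: emit STAR '*'
pos=29: emit PLUS '+'
pos=30: emit NUM '99' (now at pos=32)
pos=33: emit RPAREN ')'
pos=35: emit STAR '*'
pos=37: emit STAR '*'
pos=39: enter COMMENT mode (saw '/*')
exit COMMENT mode (now at pos=49)
DONE. 7 tokens: [RPAREN, STAR, PLUS, NUM, RPAREN, STAR, STAR]

Answer: 7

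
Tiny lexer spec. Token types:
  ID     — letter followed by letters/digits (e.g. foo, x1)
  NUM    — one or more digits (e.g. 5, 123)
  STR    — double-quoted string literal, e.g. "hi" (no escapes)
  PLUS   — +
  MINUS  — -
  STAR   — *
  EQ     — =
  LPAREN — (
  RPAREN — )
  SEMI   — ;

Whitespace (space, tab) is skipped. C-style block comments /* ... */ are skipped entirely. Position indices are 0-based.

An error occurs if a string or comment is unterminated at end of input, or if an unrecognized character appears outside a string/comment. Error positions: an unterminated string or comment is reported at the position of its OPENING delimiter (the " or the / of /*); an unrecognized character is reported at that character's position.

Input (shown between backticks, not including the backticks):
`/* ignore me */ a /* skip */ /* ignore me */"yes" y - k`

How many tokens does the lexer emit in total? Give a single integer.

Answer: 5

Derivation:
pos=0: enter COMMENT mode (saw '/*')
exit COMMENT mode (now at pos=15)
pos=16: emit ID 'a' (now at pos=17)
pos=18: enter COMMENT mode (saw '/*')
exit COMMENT mode (now at pos=28)
pos=29: enter COMMENT mode (saw '/*')
exit COMMENT mode (now at pos=44)
pos=44: enter STRING mode
pos=44: emit STR "yes" (now at pos=49)
pos=50: emit ID 'y' (now at pos=51)
pos=52: emit MINUS '-'
pos=54: emit ID 'k' (now at pos=55)
DONE. 5 tokens: [ID, STR, ID, MINUS, ID]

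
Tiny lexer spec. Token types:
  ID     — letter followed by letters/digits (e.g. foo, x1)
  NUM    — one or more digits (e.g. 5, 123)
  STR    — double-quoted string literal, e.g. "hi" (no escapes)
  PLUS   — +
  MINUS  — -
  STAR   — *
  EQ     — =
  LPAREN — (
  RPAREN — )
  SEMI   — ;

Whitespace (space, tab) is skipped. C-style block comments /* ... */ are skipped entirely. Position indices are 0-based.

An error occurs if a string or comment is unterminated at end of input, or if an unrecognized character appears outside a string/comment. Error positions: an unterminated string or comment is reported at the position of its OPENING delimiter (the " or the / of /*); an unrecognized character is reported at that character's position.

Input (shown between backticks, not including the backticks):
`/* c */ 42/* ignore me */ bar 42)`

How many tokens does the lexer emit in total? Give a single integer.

Answer: 4

Derivation:
pos=0: enter COMMENT mode (saw '/*')
exit COMMENT mode (now at pos=7)
pos=8: emit NUM '42' (now at pos=10)
pos=10: enter COMMENT mode (saw '/*')
exit COMMENT mode (now at pos=25)
pos=26: emit ID 'bar' (now at pos=29)
pos=30: emit NUM '42' (now at pos=32)
pos=32: emit RPAREN ')'
DONE. 4 tokens: [NUM, ID, NUM, RPAREN]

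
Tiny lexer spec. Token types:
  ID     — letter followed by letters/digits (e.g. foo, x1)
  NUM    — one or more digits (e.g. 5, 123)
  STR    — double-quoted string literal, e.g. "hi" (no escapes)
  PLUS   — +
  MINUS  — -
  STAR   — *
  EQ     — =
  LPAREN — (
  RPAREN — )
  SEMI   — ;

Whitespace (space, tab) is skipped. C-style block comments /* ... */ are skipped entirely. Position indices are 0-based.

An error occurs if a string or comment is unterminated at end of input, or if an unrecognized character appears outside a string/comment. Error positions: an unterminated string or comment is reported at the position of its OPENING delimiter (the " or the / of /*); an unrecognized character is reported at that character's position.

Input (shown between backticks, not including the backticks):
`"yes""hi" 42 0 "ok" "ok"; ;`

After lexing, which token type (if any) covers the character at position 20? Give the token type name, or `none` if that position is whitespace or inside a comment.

Answer: STR

Derivation:
pos=0: enter STRING mode
pos=0: emit STR "yes" (now at pos=5)
pos=5: enter STRING mode
pos=5: emit STR "hi" (now at pos=9)
pos=10: emit NUM '42' (now at pos=12)
pos=13: emit NUM '0' (now at pos=14)
pos=15: enter STRING mode
pos=15: emit STR "ok" (now at pos=19)
pos=20: enter STRING mode
pos=20: emit STR "ok" (now at pos=24)
pos=24: emit SEMI ';'
pos=26: emit SEMI ';'
DONE. 8 tokens: [STR, STR, NUM, NUM, STR, STR, SEMI, SEMI]
Position 20: char is '"' -> STR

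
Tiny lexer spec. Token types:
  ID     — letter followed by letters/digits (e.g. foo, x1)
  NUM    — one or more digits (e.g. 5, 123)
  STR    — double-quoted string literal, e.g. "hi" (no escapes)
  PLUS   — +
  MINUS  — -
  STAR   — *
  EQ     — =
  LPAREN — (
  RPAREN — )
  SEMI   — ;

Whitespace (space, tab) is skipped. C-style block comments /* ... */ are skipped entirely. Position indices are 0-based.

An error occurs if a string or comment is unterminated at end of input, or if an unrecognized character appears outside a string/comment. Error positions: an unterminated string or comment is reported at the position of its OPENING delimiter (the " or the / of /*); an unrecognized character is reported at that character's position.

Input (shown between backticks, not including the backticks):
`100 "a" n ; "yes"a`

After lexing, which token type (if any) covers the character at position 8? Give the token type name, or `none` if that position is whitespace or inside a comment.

Answer: ID

Derivation:
pos=0: emit NUM '100' (now at pos=3)
pos=4: enter STRING mode
pos=4: emit STR "a" (now at pos=7)
pos=8: emit ID 'n' (now at pos=9)
pos=10: emit SEMI ';'
pos=12: enter STRING mode
pos=12: emit STR "yes" (now at pos=17)
pos=17: emit ID 'a' (now at pos=18)
DONE. 6 tokens: [NUM, STR, ID, SEMI, STR, ID]
Position 8: char is 'n' -> ID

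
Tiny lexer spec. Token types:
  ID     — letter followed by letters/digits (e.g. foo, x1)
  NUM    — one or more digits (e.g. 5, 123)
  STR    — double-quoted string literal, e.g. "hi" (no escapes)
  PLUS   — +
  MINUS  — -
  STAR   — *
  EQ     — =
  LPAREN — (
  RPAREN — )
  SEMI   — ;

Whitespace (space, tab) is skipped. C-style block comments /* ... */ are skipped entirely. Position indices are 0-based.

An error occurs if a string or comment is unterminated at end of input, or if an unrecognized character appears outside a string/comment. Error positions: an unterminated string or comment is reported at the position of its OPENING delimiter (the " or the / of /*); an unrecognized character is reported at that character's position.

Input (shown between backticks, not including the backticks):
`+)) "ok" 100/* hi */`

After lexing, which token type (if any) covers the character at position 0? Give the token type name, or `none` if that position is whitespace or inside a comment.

Answer: PLUS

Derivation:
pos=0: emit PLUS '+'
pos=1: emit RPAREN ')'
pos=2: emit RPAREN ')'
pos=4: enter STRING mode
pos=4: emit STR "ok" (now at pos=8)
pos=9: emit NUM '100' (now at pos=12)
pos=12: enter COMMENT mode (saw '/*')
exit COMMENT mode (now at pos=20)
DONE. 5 tokens: [PLUS, RPAREN, RPAREN, STR, NUM]
Position 0: char is '+' -> PLUS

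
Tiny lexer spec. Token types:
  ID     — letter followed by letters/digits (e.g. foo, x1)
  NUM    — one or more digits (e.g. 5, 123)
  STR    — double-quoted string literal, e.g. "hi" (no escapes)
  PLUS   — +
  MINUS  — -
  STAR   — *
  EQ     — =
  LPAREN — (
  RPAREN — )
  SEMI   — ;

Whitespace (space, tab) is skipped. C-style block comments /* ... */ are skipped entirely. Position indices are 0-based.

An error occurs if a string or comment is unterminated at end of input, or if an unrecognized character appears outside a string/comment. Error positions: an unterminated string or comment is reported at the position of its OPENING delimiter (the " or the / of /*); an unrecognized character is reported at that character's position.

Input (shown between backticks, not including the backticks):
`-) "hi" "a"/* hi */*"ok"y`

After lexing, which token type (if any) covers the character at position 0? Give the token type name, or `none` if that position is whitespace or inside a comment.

Answer: MINUS

Derivation:
pos=0: emit MINUS '-'
pos=1: emit RPAREN ')'
pos=3: enter STRING mode
pos=3: emit STR "hi" (now at pos=7)
pos=8: enter STRING mode
pos=8: emit STR "a" (now at pos=11)
pos=11: enter COMMENT mode (saw '/*')
exit COMMENT mode (now at pos=19)
pos=19: emit STAR '*'
pos=20: enter STRING mode
pos=20: emit STR "ok" (now at pos=24)
pos=24: emit ID 'y' (now at pos=25)
DONE. 7 tokens: [MINUS, RPAREN, STR, STR, STAR, STR, ID]
Position 0: char is '-' -> MINUS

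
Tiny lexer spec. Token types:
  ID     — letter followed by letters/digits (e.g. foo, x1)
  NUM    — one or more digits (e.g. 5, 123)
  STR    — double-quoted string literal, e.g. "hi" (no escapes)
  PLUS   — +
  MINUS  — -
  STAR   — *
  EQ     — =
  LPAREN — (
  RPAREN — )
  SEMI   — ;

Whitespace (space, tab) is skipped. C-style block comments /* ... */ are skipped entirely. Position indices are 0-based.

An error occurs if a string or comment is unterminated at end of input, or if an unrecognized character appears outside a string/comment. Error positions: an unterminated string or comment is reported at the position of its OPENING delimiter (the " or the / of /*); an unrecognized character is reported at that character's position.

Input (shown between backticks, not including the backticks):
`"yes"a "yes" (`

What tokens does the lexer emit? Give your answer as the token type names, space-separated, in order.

pos=0: enter STRING mode
pos=0: emit STR "yes" (now at pos=5)
pos=5: emit ID 'a' (now at pos=6)
pos=7: enter STRING mode
pos=7: emit STR "yes" (now at pos=12)
pos=13: emit LPAREN '('
DONE. 4 tokens: [STR, ID, STR, LPAREN]

Answer: STR ID STR LPAREN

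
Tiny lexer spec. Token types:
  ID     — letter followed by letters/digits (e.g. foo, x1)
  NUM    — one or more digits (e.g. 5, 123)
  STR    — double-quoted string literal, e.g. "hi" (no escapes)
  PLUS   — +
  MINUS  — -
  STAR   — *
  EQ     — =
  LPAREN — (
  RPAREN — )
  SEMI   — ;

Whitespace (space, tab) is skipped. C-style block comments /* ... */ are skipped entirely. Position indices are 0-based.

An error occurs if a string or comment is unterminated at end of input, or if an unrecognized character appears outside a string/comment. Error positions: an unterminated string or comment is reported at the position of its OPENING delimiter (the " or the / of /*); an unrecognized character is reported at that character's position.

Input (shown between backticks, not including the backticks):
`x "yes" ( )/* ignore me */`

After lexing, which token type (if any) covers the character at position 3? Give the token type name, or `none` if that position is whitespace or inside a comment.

Answer: STR

Derivation:
pos=0: emit ID 'x' (now at pos=1)
pos=2: enter STRING mode
pos=2: emit STR "yes" (now at pos=7)
pos=8: emit LPAREN '('
pos=10: emit RPAREN ')'
pos=11: enter COMMENT mode (saw '/*')
exit COMMENT mode (now at pos=26)
DONE. 4 tokens: [ID, STR, LPAREN, RPAREN]
Position 3: char is 'y' -> STR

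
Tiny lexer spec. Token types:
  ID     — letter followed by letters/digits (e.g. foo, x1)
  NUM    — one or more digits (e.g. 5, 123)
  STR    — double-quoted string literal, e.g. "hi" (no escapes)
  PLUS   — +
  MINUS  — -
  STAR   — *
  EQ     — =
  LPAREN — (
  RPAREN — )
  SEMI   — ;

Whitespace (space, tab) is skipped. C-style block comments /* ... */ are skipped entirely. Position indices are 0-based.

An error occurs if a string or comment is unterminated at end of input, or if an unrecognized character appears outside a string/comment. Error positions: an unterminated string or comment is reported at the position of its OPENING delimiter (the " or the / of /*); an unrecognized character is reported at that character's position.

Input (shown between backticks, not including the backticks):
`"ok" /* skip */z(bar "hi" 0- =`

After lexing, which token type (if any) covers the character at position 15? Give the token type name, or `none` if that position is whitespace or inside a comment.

Answer: ID

Derivation:
pos=0: enter STRING mode
pos=0: emit STR "ok" (now at pos=4)
pos=5: enter COMMENT mode (saw '/*')
exit COMMENT mode (now at pos=15)
pos=15: emit ID 'z' (now at pos=16)
pos=16: emit LPAREN '('
pos=17: emit ID 'bar' (now at pos=20)
pos=21: enter STRING mode
pos=21: emit STR "hi" (now at pos=25)
pos=26: emit NUM '0' (now at pos=27)
pos=27: emit MINUS '-'
pos=29: emit EQ '='
DONE. 8 tokens: [STR, ID, LPAREN, ID, STR, NUM, MINUS, EQ]
Position 15: char is 'z' -> ID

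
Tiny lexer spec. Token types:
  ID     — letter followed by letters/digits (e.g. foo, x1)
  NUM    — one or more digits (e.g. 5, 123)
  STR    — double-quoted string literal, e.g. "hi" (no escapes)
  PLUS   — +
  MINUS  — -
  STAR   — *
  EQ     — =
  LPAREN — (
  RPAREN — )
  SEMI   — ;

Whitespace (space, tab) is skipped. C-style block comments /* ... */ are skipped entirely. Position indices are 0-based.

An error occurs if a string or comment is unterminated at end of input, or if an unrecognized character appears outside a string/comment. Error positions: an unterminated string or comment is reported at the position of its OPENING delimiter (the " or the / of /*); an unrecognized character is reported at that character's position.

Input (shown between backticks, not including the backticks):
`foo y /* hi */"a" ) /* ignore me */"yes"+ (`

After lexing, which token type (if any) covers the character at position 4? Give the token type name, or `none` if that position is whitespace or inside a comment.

pos=0: emit ID 'foo' (now at pos=3)
pos=4: emit ID 'y' (now at pos=5)
pos=6: enter COMMENT mode (saw '/*')
exit COMMENT mode (now at pos=14)
pos=14: enter STRING mode
pos=14: emit STR "a" (now at pos=17)
pos=18: emit RPAREN ')'
pos=20: enter COMMENT mode (saw '/*')
exit COMMENT mode (now at pos=35)
pos=35: enter STRING mode
pos=35: emit STR "yes" (now at pos=40)
pos=40: emit PLUS '+'
pos=42: emit LPAREN '('
DONE. 7 tokens: [ID, ID, STR, RPAREN, STR, PLUS, LPAREN]
Position 4: char is 'y' -> ID

Answer: ID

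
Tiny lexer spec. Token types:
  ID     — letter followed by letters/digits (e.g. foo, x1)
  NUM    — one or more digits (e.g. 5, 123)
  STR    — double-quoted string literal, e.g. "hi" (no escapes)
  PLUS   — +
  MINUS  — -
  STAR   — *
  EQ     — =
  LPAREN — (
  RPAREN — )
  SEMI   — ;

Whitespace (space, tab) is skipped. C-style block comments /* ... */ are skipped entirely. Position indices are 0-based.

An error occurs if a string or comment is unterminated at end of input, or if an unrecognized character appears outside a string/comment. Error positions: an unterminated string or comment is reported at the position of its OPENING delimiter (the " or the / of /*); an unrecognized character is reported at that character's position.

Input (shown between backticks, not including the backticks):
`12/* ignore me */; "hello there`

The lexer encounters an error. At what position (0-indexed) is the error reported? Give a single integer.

Answer: 19

Derivation:
pos=0: emit NUM '12' (now at pos=2)
pos=2: enter COMMENT mode (saw '/*')
exit COMMENT mode (now at pos=17)
pos=17: emit SEMI ';'
pos=19: enter STRING mode
pos=19: ERROR — unterminated string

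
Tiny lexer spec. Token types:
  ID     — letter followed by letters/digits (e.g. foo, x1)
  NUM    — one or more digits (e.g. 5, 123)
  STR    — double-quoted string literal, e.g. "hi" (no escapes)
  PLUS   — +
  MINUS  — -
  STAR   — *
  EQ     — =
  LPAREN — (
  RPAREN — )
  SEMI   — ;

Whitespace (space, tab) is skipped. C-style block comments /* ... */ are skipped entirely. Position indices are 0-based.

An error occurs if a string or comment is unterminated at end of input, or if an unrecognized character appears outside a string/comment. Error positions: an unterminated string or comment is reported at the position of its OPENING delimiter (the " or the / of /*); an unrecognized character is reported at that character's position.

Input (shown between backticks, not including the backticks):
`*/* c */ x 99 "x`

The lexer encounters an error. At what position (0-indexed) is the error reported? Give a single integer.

pos=0: emit STAR '*'
pos=1: enter COMMENT mode (saw '/*')
exit COMMENT mode (now at pos=8)
pos=9: emit ID 'x' (now at pos=10)
pos=11: emit NUM '99' (now at pos=13)
pos=14: enter STRING mode
pos=14: ERROR — unterminated string

Answer: 14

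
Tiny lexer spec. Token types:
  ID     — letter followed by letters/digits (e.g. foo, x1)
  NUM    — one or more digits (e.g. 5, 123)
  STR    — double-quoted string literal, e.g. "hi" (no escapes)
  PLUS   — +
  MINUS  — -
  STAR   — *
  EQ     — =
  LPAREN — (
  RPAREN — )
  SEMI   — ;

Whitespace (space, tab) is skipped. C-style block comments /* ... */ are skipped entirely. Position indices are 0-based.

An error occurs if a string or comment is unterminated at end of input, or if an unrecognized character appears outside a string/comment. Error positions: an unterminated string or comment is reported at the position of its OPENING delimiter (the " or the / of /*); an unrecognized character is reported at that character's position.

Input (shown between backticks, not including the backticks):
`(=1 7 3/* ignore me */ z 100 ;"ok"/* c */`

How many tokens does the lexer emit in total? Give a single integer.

Answer: 9

Derivation:
pos=0: emit LPAREN '('
pos=1: emit EQ '='
pos=2: emit NUM '1' (now at pos=3)
pos=4: emit NUM '7' (now at pos=5)
pos=6: emit NUM '3' (now at pos=7)
pos=7: enter COMMENT mode (saw '/*')
exit COMMENT mode (now at pos=22)
pos=23: emit ID 'z' (now at pos=24)
pos=25: emit NUM '100' (now at pos=28)
pos=29: emit SEMI ';'
pos=30: enter STRING mode
pos=30: emit STR "ok" (now at pos=34)
pos=34: enter COMMENT mode (saw '/*')
exit COMMENT mode (now at pos=41)
DONE. 9 tokens: [LPAREN, EQ, NUM, NUM, NUM, ID, NUM, SEMI, STR]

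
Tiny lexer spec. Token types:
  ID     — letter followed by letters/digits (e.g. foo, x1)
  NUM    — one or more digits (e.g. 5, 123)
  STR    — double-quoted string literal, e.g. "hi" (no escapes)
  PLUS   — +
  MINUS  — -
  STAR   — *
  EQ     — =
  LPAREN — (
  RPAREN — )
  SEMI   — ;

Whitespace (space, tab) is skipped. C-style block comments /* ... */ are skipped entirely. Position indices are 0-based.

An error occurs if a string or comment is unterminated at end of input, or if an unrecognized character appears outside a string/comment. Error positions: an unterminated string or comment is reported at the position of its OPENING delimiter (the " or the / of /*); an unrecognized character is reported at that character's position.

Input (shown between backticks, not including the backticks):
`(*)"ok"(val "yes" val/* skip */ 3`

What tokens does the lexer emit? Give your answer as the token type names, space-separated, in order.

Answer: LPAREN STAR RPAREN STR LPAREN ID STR ID NUM

Derivation:
pos=0: emit LPAREN '('
pos=1: emit STAR '*'
pos=2: emit RPAREN ')'
pos=3: enter STRING mode
pos=3: emit STR "ok" (now at pos=7)
pos=7: emit LPAREN '('
pos=8: emit ID 'val' (now at pos=11)
pos=12: enter STRING mode
pos=12: emit STR "yes" (now at pos=17)
pos=18: emit ID 'val' (now at pos=21)
pos=21: enter COMMENT mode (saw '/*')
exit COMMENT mode (now at pos=31)
pos=32: emit NUM '3' (now at pos=33)
DONE. 9 tokens: [LPAREN, STAR, RPAREN, STR, LPAREN, ID, STR, ID, NUM]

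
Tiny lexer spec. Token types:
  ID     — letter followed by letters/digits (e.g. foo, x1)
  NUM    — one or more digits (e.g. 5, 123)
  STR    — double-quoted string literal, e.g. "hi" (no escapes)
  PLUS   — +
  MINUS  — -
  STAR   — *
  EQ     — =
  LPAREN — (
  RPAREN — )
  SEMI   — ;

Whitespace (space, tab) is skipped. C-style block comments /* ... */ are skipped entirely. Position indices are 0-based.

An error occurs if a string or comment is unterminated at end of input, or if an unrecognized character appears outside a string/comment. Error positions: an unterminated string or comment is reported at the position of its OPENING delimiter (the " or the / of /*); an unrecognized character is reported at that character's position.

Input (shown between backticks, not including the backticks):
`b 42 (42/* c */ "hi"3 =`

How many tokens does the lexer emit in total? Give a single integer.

Answer: 7

Derivation:
pos=0: emit ID 'b' (now at pos=1)
pos=2: emit NUM '42' (now at pos=4)
pos=5: emit LPAREN '('
pos=6: emit NUM '42' (now at pos=8)
pos=8: enter COMMENT mode (saw '/*')
exit COMMENT mode (now at pos=15)
pos=16: enter STRING mode
pos=16: emit STR "hi" (now at pos=20)
pos=20: emit NUM '3' (now at pos=21)
pos=22: emit EQ '='
DONE. 7 tokens: [ID, NUM, LPAREN, NUM, STR, NUM, EQ]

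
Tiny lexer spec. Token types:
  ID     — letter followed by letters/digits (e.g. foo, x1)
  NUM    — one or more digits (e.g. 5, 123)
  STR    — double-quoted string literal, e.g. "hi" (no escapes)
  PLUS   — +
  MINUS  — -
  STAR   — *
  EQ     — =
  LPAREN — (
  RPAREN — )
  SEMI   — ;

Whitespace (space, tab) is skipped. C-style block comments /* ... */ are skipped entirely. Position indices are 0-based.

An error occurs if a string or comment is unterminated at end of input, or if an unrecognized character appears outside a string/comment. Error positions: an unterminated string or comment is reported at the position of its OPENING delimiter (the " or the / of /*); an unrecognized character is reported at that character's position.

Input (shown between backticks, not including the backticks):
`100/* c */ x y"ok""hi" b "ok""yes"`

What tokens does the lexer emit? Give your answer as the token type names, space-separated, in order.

Answer: NUM ID ID STR STR ID STR STR

Derivation:
pos=0: emit NUM '100' (now at pos=3)
pos=3: enter COMMENT mode (saw '/*')
exit COMMENT mode (now at pos=10)
pos=11: emit ID 'x' (now at pos=12)
pos=13: emit ID 'y' (now at pos=14)
pos=14: enter STRING mode
pos=14: emit STR "ok" (now at pos=18)
pos=18: enter STRING mode
pos=18: emit STR "hi" (now at pos=22)
pos=23: emit ID 'b' (now at pos=24)
pos=25: enter STRING mode
pos=25: emit STR "ok" (now at pos=29)
pos=29: enter STRING mode
pos=29: emit STR "yes" (now at pos=34)
DONE. 8 tokens: [NUM, ID, ID, STR, STR, ID, STR, STR]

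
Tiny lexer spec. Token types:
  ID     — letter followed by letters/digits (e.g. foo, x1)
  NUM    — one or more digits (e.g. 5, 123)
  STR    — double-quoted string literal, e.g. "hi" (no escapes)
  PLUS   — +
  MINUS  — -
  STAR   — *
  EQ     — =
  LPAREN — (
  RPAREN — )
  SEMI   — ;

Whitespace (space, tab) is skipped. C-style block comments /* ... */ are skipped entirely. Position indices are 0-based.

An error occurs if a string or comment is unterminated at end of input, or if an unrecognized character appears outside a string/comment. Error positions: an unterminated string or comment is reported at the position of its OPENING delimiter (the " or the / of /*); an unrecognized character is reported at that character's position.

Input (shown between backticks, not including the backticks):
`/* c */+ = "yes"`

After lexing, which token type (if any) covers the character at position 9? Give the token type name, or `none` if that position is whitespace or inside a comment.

Answer: EQ

Derivation:
pos=0: enter COMMENT mode (saw '/*')
exit COMMENT mode (now at pos=7)
pos=7: emit PLUS '+'
pos=9: emit EQ '='
pos=11: enter STRING mode
pos=11: emit STR "yes" (now at pos=16)
DONE. 3 tokens: [PLUS, EQ, STR]
Position 9: char is '=' -> EQ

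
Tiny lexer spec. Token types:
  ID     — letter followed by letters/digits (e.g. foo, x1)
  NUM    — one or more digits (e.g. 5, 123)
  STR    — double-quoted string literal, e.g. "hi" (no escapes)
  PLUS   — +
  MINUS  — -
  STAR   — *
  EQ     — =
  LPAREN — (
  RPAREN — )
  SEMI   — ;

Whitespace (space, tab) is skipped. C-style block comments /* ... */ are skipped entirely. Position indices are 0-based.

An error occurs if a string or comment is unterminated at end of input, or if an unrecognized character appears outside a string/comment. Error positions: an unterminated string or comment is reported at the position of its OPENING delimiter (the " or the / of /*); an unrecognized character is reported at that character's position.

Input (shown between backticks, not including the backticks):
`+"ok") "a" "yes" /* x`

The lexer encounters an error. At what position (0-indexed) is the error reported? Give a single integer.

pos=0: emit PLUS '+'
pos=1: enter STRING mode
pos=1: emit STR "ok" (now at pos=5)
pos=5: emit RPAREN ')'
pos=7: enter STRING mode
pos=7: emit STR "a" (now at pos=10)
pos=11: enter STRING mode
pos=11: emit STR "yes" (now at pos=16)
pos=17: enter COMMENT mode (saw '/*')
pos=17: ERROR — unterminated comment (reached EOF)

Answer: 17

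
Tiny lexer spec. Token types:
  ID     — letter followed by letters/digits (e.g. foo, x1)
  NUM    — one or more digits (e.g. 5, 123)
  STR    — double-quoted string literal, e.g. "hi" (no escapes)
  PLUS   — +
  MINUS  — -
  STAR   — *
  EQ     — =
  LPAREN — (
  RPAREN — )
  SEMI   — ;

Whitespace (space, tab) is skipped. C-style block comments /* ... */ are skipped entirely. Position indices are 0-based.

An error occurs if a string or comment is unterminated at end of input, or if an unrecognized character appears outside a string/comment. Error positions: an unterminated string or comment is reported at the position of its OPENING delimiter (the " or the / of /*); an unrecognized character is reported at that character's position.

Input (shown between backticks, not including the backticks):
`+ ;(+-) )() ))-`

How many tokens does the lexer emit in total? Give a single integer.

Answer: 12

Derivation:
pos=0: emit PLUS '+'
pos=2: emit SEMI ';'
pos=3: emit LPAREN '('
pos=4: emit PLUS '+'
pos=5: emit MINUS '-'
pos=6: emit RPAREN ')'
pos=8: emit RPAREN ')'
pos=9: emit LPAREN '('
pos=10: emit RPAREN ')'
pos=12: emit RPAREN ')'
pos=13: emit RPAREN ')'
pos=14: emit MINUS '-'
DONE. 12 tokens: [PLUS, SEMI, LPAREN, PLUS, MINUS, RPAREN, RPAREN, LPAREN, RPAREN, RPAREN, RPAREN, MINUS]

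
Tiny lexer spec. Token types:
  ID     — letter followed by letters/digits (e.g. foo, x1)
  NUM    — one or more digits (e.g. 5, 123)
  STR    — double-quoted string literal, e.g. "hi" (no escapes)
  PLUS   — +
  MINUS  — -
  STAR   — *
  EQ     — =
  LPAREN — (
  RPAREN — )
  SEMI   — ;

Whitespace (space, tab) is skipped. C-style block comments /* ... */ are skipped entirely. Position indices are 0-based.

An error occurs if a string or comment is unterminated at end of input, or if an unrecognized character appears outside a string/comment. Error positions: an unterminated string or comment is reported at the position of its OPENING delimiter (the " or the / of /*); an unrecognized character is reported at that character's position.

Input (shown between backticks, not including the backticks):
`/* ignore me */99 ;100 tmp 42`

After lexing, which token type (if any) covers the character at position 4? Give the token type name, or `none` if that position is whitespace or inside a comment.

Answer: none

Derivation:
pos=0: enter COMMENT mode (saw '/*')
exit COMMENT mode (now at pos=15)
pos=15: emit NUM '99' (now at pos=17)
pos=18: emit SEMI ';'
pos=19: emit NUM '100' (now at pos=22)
pos=23: emit ID 'tmp' (now at pos=26)
pos=27: emit NUM '42' (now at pos=29)
DONE. 5 tokens: [NUM, SEMI, NUM, ID, NUM]
Position 4: char is 'g' -> none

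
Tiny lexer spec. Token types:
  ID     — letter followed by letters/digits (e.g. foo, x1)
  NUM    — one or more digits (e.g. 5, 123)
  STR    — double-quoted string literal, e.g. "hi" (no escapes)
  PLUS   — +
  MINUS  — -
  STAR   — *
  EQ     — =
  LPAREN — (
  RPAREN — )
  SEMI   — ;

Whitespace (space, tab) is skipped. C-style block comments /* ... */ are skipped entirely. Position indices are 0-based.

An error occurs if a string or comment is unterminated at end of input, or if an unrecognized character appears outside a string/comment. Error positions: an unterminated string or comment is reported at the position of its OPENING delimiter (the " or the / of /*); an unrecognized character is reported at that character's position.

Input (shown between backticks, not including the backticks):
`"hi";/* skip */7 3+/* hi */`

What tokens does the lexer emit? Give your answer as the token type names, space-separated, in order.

Answer: STR SEMI NUM NUM PLUS

Derivation:
pos=0: enter STRING mode
pos=0: emit STR "hi" (now at pos=4)
pos=4: emit SEMI ';'
pos=5: enter COMMENT mode (saw '/*')
exit COMMENT mode (now at pos=15)
pos=15: emit NUM '7' (now at pos=16)
pos=17: emit NUM '3' (now at pos=18)
pos=18: emit PLUS '+'
pos=19: enter COMMENT mode (saw '/*')
exit COMMENT mode (now at pos=27)
DONE. 5 tokens: [STR, SEMI, NUM, NUM, PLUS]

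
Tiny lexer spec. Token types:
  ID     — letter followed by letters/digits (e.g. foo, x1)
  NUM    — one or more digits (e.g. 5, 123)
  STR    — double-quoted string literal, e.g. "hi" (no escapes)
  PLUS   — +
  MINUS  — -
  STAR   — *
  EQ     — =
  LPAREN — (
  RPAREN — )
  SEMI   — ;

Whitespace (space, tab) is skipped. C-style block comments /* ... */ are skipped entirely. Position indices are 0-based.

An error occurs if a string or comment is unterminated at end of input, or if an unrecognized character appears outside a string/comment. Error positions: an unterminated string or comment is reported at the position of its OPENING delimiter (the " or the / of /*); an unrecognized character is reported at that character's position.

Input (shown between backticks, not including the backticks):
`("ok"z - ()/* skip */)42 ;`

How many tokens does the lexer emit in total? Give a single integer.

Answer: 9

Derivation:
pos=0: emit LPAREN '('
pos=1: enter STRING mode
pos=1: emit STR "ok" (now at pos=5)
pos=5: emit ID 'z' (now at pos=6)
pos=7: emit MINUS '-'
pos=9: emit LPAREN '('
pos=10: emit RPAREN ')'
pos=11: enter COMMENT mode (saw '/*')
exit COMMENT mode (now at pos=21)
pos=21: emit RPAREN ')'
pos=22: emit NUM '42' (now at pos=24)
pos=25: emit SEMI ';'
DONE. 9 tokens: [LPAREN, STR, ID, MINUS, LPAREN, RPAREN, RPAREN, NUM, SEMI]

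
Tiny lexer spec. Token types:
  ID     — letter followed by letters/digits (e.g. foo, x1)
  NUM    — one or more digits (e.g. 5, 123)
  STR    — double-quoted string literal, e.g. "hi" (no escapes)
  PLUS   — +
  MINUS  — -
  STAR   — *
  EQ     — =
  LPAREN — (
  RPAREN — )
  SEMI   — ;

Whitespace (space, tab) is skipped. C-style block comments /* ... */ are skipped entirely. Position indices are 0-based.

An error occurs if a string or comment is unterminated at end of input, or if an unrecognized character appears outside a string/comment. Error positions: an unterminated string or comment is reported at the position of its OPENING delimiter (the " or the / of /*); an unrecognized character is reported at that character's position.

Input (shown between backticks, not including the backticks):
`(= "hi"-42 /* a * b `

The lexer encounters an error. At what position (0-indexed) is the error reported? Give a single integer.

Answer: 11

Derivation:
pos=0: emit LPAREN '('
pos=1: emit EQ '='
pos=3: enter STRING mode
pos=3: emit STR "hi" (now at pos=7)
pos=7: emit MINUS '-'
pos=8: emit NUM '42' (now at pos=10)
pos=11: enter COMMENT mode (saw '/*')
pos=11: ERROR — unterminated comment (reached EOF)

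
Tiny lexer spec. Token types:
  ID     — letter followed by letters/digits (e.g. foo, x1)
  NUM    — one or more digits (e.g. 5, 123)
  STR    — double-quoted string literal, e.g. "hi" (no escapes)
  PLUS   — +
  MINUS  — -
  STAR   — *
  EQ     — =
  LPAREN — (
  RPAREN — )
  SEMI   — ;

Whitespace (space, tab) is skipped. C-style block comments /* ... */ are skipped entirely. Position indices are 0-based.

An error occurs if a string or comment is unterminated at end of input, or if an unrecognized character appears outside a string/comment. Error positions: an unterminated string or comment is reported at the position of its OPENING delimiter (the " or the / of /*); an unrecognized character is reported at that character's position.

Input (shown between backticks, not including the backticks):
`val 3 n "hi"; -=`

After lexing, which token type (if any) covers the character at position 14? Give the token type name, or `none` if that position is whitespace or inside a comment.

pos=0: emit ID 'val' (now at pos=3)
pos=4: emit NUM '3' (now at pos=5)
pos=6: emit ID 'n' (now at pos=7)
pos=8: enter STRING mode
pos=8: emit STR "hi" (now at pos=12)
pos=12: emit SEMI ';'
pos=14: emit MINUS '-'
pos=15: emit EQ '='
DONE. 7 tokens: [ID, NUM, ID, STR, SEMI, MINUS, EQ]
Position 14: char is '-' -> MINUS

Answer: MINUS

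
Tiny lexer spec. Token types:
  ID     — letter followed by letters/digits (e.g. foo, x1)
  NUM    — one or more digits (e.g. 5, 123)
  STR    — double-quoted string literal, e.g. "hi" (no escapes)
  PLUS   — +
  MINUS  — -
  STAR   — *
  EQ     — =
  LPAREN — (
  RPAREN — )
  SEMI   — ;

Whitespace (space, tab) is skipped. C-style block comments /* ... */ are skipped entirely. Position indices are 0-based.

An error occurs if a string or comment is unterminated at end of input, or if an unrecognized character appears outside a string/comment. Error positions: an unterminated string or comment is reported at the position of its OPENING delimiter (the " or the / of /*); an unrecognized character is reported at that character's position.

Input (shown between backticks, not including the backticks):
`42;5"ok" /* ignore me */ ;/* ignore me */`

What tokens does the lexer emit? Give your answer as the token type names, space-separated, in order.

pos=0: emit NUM '42' (now at pos=2)
pos=2: emit SEMI ';'
pos=3: emit NUM '5' (now at pos=4)
pos=4: enter STRING mode
pos=4: emit STR "ok" (now at pos=8)
pos=9: enter COMMENT mode (saw '/*')
exit COMMENT mode (now at pos=24)
pos=25: emit SEMI ';'
pos=26: enter COMMENT mode (saw '/*')
exit COMMENT mode (now at pos=41)
DONE. 5 tokens: [NUM, SEMI, NUM, STR, SEMI]

Answer: NUM SEMI NUM STR SEMI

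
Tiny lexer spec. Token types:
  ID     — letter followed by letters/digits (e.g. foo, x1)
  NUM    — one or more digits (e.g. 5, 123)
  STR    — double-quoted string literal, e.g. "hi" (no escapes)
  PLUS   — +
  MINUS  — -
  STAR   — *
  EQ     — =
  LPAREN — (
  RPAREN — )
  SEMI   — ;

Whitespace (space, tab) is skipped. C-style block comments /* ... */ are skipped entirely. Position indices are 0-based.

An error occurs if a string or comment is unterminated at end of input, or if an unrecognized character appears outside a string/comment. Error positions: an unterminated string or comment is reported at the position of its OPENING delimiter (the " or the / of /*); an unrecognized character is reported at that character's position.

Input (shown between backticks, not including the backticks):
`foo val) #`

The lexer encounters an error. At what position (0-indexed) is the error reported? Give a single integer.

pos=0: emit ID 'foo' (now at pos=3)
pos=4: emit ID 'val' (now at pos=7)
pos=7: emit RPAREN ')'
pos=9: ERROR — unrecognized char '#'

Answer: 9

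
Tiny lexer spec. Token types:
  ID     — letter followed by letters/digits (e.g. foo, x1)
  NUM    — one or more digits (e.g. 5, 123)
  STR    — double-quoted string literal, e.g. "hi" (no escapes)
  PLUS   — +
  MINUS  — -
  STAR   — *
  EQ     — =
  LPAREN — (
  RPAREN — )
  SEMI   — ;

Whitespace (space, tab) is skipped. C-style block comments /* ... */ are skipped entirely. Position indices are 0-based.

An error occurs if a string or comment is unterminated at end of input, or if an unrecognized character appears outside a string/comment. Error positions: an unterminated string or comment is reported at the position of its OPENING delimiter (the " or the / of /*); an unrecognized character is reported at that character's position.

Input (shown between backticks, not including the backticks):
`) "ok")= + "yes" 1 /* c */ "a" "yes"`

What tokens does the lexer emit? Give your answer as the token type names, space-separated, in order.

Answer: RPAREN STR RPAREN EQ PLUS STR NUM STR STR

Derivation:
pos=0: emit RPAREN ')'
pos=2: enter STRING mode
pos=2: emit STR "ok" (now at pos=6)
pos=6: emit RPAREN ')'
pos=7: emit EQ '='
pos=9: emit PLUS '+'
pos=11: enter STRING mode
pos=11: emit STR "yes" (now at pos=16)
pos=17: emit NUM '1' (now at pos=18)
pos=19: enter COMMENT mode (saw '/*')
exit COMMENT mode (now at pos=26)
pos=27: enter STRING mode
pos=27: emit STR "a" (now at pos=30)
pos=31: enter STRING mode
pos=31: emit STR "yes" (now at pos=36)
DONE. 9 tokens: [RPAREN, STR, RPAREN, EQ, PLUS, STR, NUM, STR, STR]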